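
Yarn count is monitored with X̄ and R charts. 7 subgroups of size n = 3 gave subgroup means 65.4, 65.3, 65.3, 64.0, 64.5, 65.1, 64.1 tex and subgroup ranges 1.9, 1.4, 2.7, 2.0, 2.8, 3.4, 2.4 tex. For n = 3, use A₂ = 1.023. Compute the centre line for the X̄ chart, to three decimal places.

64.814

X̄̄ = (65.4 + 65.3 + 65.3 + 64.0 + 64.5 + 65.1 + 64.1) / 7 = 453.7000 / 7 = 64.8143
CL = X̄̄ = 64.8143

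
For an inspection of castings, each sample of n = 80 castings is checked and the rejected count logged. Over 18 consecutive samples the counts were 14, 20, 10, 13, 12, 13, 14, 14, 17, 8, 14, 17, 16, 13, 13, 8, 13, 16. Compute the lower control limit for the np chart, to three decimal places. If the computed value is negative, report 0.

p̄ = Σdᵢ / (k·n) = 245 / (18 × 80) = 0.17014
LCL = np̄ − 3·√(np̄(1−p̄)) = 13.6111 − 3 × 3.3609 = 3.5286

3.529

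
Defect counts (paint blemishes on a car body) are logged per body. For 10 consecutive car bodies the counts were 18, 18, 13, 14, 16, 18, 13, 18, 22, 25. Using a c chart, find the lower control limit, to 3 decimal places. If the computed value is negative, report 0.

c̄ = (18 + 18 + 13 + 14 + 16 + 18 + 13 + 18 + 22 + 25) / 10 = 175 / 10 = 17.5000
LCL = c̄ − 3√c̄ = 17.5000 − 3 × 4.1833 = 4.9501

4.950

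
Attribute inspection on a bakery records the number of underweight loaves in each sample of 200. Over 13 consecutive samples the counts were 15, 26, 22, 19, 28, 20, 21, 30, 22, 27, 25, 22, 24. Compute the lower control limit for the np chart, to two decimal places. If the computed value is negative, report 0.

9.58

p̄ = Σdᵢ / (k·n) = 301 / (13 × 200) = 0.11577
LCL = np̄ − 3·√(np̄(1−p̄)) = 23.1538 − 3 × 4.5247 = 9.5796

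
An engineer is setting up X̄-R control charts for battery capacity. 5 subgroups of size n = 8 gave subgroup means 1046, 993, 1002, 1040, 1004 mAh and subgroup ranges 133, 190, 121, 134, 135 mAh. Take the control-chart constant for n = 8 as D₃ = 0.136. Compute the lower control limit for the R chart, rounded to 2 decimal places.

R̄ = (133 + 190 + 121 + 134 + 135) / 5 = 713.0000 / 5 = 142.6000
LCL_R = D₃·R̄ = 0.136 × 142.6000 = 19.3936

19.39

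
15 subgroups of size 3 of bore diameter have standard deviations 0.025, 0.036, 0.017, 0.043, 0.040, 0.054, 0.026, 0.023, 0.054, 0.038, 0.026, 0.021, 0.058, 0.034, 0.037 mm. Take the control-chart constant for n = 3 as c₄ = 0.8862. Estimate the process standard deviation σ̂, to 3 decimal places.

s̄ = (0.025 + 0.036 + 0.017 + 0.043 + 0.040 + 0.054 + 0.026 + 0.023 + 0.054 + 0.038 + 0.026 + 0.021 + 0.058 + 0.034 + 0.037) / 15 = 0.0355
σ̂ = s̄ / c₄ = 0.0355 / 0.8862 = 0.0400

0.040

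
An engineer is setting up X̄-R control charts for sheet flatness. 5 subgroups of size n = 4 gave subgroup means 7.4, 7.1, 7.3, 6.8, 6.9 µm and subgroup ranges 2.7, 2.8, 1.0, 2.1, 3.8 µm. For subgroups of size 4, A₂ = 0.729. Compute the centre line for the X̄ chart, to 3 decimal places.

7.100

X̄̄ = (7.4 + 7.1 + 7.3 + 6.8 + 6.9) / 5 = 35.5000 / 5 = 7.1000
CL = X̄̄ = 7.1000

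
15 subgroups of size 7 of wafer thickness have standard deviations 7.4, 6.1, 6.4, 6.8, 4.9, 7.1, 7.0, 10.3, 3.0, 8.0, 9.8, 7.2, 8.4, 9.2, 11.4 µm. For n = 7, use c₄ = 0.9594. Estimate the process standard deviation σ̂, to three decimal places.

s̄ = (7.4 + 6.1 + 6.4 + 6.8 + 4.9 + 7.1 + 7.0 + 10.3 + 3.0 + 8.0 + 9.8 + 7.2 + 8.4 + 9.2 + 11.4) / 15 = 7.5333
σ̂ = s̄ / c₄ = 7.5333 / 0.9594 = 7.8521

7.852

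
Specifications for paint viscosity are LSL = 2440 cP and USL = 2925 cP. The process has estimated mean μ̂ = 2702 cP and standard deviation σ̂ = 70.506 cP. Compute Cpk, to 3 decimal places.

Cpu = (USL − μ̂) / (3σ̂) = (2925 − 2702) / (3 × 70.506) = 1.0543; Cpl = (μ̂ − LSL) / (3σ̂) = (2702 − 2440) / (3 × 70.506) = 1.2387; Cpk = min(Cpu, Cpl) = 1.0543

1.054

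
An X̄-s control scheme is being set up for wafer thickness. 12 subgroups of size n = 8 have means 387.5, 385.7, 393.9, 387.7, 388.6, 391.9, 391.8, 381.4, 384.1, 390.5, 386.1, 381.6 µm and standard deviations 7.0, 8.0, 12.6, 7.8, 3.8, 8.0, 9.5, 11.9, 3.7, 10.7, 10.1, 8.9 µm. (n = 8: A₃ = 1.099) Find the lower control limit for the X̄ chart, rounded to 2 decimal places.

X̄̄ = (387.5 + 385.7 + 393.9 + 387.7 + 388.6 + 391.9 + 391.8 + 381.4 + 384.1 + 390.5 + 386.1 + 381.6) / 12 = 387.5667
s̄ = (7.0 + 8.0 + 12.6 + 7.8 + 3.8 + 8.0 + 9.5 + 11.9 + 3.7 + 10.7 + 10.1 + 8.9) / 12 = 8.5000
LCL = X̄̄ − A₃·s̄ = 387.5667 − 1.099 × 8.5000 = 378.2252

378.23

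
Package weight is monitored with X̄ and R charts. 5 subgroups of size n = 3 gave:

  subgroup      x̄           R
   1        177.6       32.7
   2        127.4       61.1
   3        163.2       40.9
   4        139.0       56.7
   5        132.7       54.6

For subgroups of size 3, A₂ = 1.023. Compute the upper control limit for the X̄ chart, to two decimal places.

198.31

X̄̄ = (177.6 + 127.4 + 163.2 + 139.0 + 132.7) / 5 = 739.9000 / 5 = 147.9800
R̄ = (32.7 + 61.1 + 40.9 + 56.7 + 54.6) / 5 = 246.0000 / 5 = 49.2000
UCL = X̄̄ + A₂·R̄ = 147.9800 + 1.023 × 49.2000 = 198.3116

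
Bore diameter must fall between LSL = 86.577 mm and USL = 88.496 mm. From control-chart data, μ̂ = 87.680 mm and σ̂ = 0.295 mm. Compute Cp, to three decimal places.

1.084

Cp = (USL − LSL) / (6σ̂) = (88.496 − 86.577) / (6 × 0.295) = 1.9190 / 1.7700 = 1.0842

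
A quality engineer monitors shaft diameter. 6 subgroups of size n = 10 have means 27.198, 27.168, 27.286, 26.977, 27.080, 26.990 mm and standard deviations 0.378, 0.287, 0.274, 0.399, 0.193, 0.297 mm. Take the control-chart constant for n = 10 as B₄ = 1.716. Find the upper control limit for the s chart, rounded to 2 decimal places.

0.52

s̄ = (0.378 + 0.287 + 0.274 + 0.399 + 0.193 + 0.297) / 6 = 0.3047
UCL_s = B₄·s̄ = 1.716 × 0.3047 = 0.5228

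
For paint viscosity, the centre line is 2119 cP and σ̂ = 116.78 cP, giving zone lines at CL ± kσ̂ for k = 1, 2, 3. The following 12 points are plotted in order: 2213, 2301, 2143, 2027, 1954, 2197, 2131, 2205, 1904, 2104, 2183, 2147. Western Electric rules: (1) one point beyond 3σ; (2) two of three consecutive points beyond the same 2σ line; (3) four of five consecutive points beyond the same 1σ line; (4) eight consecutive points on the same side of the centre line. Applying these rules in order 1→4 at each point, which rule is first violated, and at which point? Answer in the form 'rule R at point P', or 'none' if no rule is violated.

Zone of each point (C = within 1σ̂, B = 1σ̂–2σ̂, A = 2σ̂–3σ̂, * = beyond 3σ̂; sign = side of CL): 1:+C, 2:+B, 3:+C, 4:-C, 5:-B, 6:+C, 7:+C, 8:+C, 9:-B, 10:-C, 11:+C, 12:+C
No rule fires across all 12 points.

none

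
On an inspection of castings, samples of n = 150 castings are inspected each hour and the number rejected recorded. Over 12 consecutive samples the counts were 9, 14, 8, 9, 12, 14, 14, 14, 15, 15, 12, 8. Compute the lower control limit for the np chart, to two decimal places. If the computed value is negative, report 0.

2.03

p̄ = Σdᵢ / (k·n) = 144 / (12 × 150) = 0.08000
LCL = np̄ − 3·√(np̄(1−p̄)) = 12.0000 − 3 × 3.3226 = 2.0321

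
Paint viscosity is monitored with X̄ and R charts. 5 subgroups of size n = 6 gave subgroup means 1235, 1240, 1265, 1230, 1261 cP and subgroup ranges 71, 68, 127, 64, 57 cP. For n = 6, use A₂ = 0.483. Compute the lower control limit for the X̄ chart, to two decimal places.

X̄̄ = (1235 + 1240 + 1265 + 1230 + 1261) / 5 = 6231.0000 / 5 = 1246.2000
R̄ = (71 + 68 + 127 + 64 + 57) / 5 = 387.0000 / 5 = 77.4000
LCL = X̄̄ − A₂·R̄ = 1246.2000 − 0.483 × 77.4000 = 1208.8158

1208.82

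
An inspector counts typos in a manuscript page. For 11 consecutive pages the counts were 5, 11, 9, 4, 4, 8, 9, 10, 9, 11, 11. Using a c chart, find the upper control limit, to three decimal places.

c̄ = (5 + 11 + 9 + 4 + 4 + 8 + 9 + 10 + 9 + 11 + 11) / 11 = 91 / 11 = 8.2727
UCL = c̄ + 3√c̄ = 8.2727 + 3 × √8.2727 = 8.2727 + 3 × 2.8762 = 16.9014

16.901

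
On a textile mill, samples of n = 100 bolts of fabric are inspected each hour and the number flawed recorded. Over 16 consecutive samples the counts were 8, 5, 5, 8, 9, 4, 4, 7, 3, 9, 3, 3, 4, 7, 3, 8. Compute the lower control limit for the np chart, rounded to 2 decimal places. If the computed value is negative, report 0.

p̄ = Σdᵢ / (k·n) = 90 / (16 × 100) = 0.05625
LCL = np̄ − 3·√(np̄(1−p̄)) = 5.6250 − 3 × 2.3040 = -1.2871 → 0 (negative, so LCL = 0)

0.00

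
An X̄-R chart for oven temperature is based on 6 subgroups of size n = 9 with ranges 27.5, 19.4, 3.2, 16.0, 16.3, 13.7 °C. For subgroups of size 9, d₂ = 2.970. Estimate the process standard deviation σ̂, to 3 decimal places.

R̄ = (27.5 + 19.4 + 3.2 + 16.0 + 16.3 + 13.7) / 6 = 16.0167
σ̂ = R̄ / d₂ = 16.0167 / 2.970 = 5.3928

5.393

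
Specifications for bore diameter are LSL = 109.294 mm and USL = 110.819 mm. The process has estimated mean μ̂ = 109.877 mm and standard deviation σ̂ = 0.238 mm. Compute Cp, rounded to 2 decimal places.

1.07

Cp = (USL − LSL) / (6σ̂) = (110.819 − 109.294) / (6 × 0.238) = 1.5250 / 1.4280 = 1.0679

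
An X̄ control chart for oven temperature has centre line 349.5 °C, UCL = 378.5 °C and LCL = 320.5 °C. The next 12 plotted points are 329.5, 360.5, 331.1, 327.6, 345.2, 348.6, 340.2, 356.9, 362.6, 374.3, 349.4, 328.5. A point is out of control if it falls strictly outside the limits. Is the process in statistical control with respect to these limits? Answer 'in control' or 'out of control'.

in control

All 12 points lie within [320.5, 378.5].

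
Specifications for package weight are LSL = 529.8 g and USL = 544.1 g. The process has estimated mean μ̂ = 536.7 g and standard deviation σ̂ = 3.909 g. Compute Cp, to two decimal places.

Cp = (USL − LSL) / (6σ̂) = (544.1 − 529.8) / (6 × 3.909) = 14.3000 / 23.4540 = 0.6097

0.61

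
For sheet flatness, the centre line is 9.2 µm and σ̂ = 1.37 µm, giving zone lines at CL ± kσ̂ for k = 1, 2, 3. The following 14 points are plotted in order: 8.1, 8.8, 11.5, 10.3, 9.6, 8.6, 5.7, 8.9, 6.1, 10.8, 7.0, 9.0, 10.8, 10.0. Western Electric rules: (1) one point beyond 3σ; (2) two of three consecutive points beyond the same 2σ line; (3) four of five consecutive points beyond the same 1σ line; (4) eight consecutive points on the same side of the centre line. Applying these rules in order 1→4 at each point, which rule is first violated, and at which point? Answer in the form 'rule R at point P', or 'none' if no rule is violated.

rule 2 at point 9

Zone of each point (C = within 1σ̂, B = 1σ̂–2σ̂, A = 2σ̂–3σ̂, * = beyond 3σ̂; sign = side of CL): 1:-C, 2:-C, 3:+B, 4:+C, 5:+C, 6:-C, 7:-A, 8:-C, 9:-A, 10:+B, 11:-B, 12:-C, 13:+B, 14:+C
Rule 2 (two of three consecutive points beyond the same 2σ limit) is satisfied at point 9.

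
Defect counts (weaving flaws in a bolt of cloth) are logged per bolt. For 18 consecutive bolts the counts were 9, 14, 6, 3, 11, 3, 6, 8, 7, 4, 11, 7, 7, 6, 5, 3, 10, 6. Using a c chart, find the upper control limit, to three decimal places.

14.937

c̄ = (9 + 14 + 6 + 3 + 11 + 3 + 6 + 8 + 7 + 4 + 11 + 7 + 7 + 6 + 5 + 3 + 10 + 6) / 18 = 126 / 18 = 7.0000
UCL = c̄ + 3√c̄ = 7.0000 + 3 × √7.0000 = 7.0000 + 3 × 2.6458 = 14.9373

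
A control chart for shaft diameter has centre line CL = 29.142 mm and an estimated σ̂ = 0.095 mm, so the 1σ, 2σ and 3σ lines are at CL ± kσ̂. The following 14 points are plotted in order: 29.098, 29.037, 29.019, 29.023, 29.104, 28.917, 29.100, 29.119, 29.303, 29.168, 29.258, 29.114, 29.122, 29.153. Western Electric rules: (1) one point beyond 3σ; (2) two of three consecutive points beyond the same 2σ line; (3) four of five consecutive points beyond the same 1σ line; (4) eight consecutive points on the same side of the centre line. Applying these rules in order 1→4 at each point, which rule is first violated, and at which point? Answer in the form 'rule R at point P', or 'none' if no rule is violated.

Zone of each point (C = within 1σ̂, B = 1σ̂–2σ̂, A = 2σ̂–3σ̂, * = beyond 3σ̂; sign = side of CL): 1:-C, 2:-B, 3:-B, 4:-B, 5:-C, 6:-A, 7:-C, 8:-C, 9:+B, 10:+C, 11:+B, 12:-C, 13:-C, 14:+C
Rule 3 (four of five consecutive points beyond the same 1σ limit) is satisfied at point 6.

rule 3 at point 6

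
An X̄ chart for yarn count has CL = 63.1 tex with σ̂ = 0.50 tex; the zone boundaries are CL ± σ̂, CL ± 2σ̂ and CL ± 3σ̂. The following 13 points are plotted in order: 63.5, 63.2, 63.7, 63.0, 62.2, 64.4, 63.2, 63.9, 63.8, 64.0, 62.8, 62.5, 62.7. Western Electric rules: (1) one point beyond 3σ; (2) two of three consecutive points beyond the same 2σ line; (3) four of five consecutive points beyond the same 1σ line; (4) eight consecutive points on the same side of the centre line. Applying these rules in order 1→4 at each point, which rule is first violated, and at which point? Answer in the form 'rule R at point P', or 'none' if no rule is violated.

rule 3 at point 10

Zone of each point (C = within 1σ̂, B = 1σ̂–2σ̂, A = 2σ̂–3σ̂, * = beyond 3σ̂; sign = side of CL): 1:+C, 2:+C, 3:+B, 4:-C, 5:-B, 6:+A, 7:+C, 8:+B, 9:+B, 10:+B, 11:-C, 12:-B, 13:-C
Rule 3 (four of five consecutive points beyond the same 1σ limit) is satisfied at point 10.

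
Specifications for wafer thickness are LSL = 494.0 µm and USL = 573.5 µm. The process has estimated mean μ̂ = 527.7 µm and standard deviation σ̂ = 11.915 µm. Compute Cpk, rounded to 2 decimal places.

0.94

Cpu = (USL − μ̂) / (3σ̂) = (573.5 − 527.7) / (3 × 11.915) = 1.2813; Cpl = (μ̂ − LSL) / (3σ̂) = (527.7 − 494.0) / (3 × 11.915) = 0.9428; Cpk = min(Cpu, Cpl) = 0.9428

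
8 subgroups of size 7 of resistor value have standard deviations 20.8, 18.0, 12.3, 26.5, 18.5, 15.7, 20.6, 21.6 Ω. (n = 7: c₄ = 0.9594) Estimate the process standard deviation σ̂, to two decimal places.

20.06

s̄ = (20.8 + 18.0 + 12.3 + 26.5 + 18.5 + 15.7 + 20.6 + 21.6) / 8 = 19.2500
σ̂ = s̄ / c₄ = 19.2500 / 0.9594 = 20.0646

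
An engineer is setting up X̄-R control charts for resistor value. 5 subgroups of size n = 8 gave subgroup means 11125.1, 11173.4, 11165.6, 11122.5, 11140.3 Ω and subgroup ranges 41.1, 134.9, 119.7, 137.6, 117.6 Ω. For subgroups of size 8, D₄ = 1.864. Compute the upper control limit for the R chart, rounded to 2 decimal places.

205.38

R̄ = (41.1 + 134.9 + 119.7 + 137.6 + 117.6) / 5 = 550.9000 / 5 = 110.1800
UCL_R = D₄·R̄ = 1.864 × 110.1800 = 205.3755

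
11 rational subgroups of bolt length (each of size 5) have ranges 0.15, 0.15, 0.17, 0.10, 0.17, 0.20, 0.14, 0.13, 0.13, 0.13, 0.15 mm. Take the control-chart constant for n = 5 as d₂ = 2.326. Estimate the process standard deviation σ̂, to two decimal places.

R̄ = (0.15 + 0.15 + 0.17 + 0.10 + 0.17 + 0.20 + 0.14 + 0.13 + 0.13 + 0.13 + 0.15) / 11 = 0.1473
σ̂ = R̄ / d₂ = 0.1473 / 2.326 = 0.0633

0.06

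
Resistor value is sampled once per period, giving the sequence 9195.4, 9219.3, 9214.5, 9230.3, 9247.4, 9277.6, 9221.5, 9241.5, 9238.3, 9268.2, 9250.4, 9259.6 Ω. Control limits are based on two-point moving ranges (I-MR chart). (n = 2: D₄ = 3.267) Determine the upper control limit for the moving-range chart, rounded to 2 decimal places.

67.72

Moving ranges: 23.9, 4.8, 15.8, 17.1, 30.2, 56.1, 20.0, 3.2, 29.9, 17.8, 9.2; M̄R̄ = 228.0000 / 11 = 20.7273
UCL_MR = D₄·M̄R̄ = 3.267 × 20.7273 = 67.7160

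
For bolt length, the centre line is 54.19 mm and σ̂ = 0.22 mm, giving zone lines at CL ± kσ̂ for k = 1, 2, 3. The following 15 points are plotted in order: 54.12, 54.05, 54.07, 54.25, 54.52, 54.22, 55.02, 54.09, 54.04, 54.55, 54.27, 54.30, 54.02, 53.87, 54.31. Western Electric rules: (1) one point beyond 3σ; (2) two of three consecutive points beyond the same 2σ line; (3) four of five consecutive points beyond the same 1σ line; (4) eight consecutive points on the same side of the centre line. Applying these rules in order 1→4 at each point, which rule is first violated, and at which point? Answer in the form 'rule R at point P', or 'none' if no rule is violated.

Zone of each point (C = within 1σ̂, B = 1σ̂–2σ̂, A = 2σ̂–3σ̂, * = beyond 3σ̂; sign = side of CL): 1:-C, 2:-C, 3:-C, 4:+C, 5:+B, 6:+C, 7:+*, 8:-C, 9:-C, 10:+B, 11:+C, 12:+C, 13:-C, 14:-B, 15:+C
Rule 1 (one point beyond the 3σ limits) is satisfied at point 7.

rule 1 at point 7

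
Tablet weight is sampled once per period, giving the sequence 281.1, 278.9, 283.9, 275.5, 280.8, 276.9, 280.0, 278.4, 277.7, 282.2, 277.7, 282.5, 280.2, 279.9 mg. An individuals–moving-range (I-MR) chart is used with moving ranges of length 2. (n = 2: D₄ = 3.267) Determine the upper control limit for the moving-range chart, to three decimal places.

11.711

Moving ranges: 2.2, 5.0, 8.4, 5.3, 3.9, 3.1, 1.6, 0.7, 4.5, 4.5, 4.8, 2.3, 0.3; M̄R̄ = 46.6000 / 13 = 3.5846
UCL_MR = D₄·M̄R̄ = 3.267 × 3.5846 = 11.7109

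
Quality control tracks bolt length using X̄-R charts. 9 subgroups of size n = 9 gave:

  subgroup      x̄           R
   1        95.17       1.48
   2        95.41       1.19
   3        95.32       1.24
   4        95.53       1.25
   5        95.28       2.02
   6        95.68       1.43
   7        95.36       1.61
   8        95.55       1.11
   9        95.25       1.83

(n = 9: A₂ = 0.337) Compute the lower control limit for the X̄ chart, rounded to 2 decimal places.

94.90

X̄̄ = (95.17 + 95.41 + 95.32 + 95.53 + 95.28 + 95.68 + 95.36 + 95.55 + 95.25) / 9 = 858.5500 / 9 = 95.3944
R̄ = (1.48 + 1.19 + 1.24 + 1.25 + 2.02 + 1.43 + 1.61 + 1.11 + 1.83) / 9 = 13.1600 / 9 = 1.4622
LCL = X̄̄ − A₂·R̄ = 95.3944 − 0.337 × 1.4622 = 94.9017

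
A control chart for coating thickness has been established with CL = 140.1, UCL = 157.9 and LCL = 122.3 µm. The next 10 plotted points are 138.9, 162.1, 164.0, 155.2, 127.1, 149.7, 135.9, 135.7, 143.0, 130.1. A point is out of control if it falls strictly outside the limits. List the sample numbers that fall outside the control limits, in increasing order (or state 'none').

Compare each point to [122.3, 157.9]: sample 2 = 162.1 > UCL; sample 3 = 164.0 > UCL.

2, 3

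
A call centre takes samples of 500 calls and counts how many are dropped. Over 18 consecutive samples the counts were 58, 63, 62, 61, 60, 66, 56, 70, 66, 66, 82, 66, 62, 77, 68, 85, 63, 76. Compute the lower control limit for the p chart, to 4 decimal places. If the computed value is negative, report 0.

0.0884

p̄ = Σdᵢ / (k·n) = 1207 / (18 × 500) = 0.13411
LCL = p̄ − 3·√(p̄(1−p̄)/n) = 0.13411 − 3 × 0.01524 = 0.08839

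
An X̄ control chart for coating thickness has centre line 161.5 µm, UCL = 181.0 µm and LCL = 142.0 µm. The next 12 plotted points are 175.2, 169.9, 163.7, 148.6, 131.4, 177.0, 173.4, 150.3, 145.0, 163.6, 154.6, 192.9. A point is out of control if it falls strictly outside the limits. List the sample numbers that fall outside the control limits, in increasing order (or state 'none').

Compare each point to [142.0, 181.0]: sample 5 = 131.4 < LCL; sample 12 = 192.9 > UCL.

5, 12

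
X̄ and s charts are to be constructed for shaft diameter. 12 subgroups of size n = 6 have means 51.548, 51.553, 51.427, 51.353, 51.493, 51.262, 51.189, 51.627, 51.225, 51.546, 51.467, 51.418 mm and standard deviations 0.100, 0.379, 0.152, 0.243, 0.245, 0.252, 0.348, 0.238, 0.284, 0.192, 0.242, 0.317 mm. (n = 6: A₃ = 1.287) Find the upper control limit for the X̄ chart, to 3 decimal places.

X̄̄ = (51.548 + 51.553 + 51.427 + 51.353 + 51.493 + 51.262 + 51.189 + 51.627 + 51.225 + 51.546 + 51.467 + 51.418) / 12 = 51.4257
s̄ = (0.100 + 0.379 + 0.152 + 0.243 + 0.245 + 0.252 + 0.348 + 0.238 + 0.284 + 0.192 + 0.242 + 0.317) / 12 = 0.2493
UCL = X̄̄ + A₃·s̄ = 51.4257 + 1.287 × 0.2493 = 51.7466

51.747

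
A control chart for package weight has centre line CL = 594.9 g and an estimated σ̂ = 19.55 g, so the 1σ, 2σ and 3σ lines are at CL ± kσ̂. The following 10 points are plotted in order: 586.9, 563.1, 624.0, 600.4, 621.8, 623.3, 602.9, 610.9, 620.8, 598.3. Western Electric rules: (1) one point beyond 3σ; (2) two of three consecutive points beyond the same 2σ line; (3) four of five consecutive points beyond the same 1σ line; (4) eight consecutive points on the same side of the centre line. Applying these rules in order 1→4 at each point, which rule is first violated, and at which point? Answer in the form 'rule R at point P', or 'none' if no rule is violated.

Zone of each point (C = within 1σ̂, B = 1σ̂–2σ̂, A = 2σ̂–3σ̂, * = beyond 3σ̂; sign = side of CL): 1:-C, 2:-B, 3:+B, 4:+C, 5:+B, 6:+B, 7:+C, 8:+C, 9:+B, 10:+C
Rule 4 (eight consecutive points on the same side of the centre line) is satisfied at point 10.

rule 4 at point 10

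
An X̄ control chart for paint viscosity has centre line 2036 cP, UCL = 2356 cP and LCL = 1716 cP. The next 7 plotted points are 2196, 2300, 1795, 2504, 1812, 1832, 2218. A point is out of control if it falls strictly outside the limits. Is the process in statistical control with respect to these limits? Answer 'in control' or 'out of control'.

Compare each point to [1716, 2356]: sample 4 = 2504 > UCL.

out of control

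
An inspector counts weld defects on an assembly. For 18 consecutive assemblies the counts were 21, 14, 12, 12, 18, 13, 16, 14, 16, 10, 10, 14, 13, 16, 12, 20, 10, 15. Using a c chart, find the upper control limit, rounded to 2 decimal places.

c̄ = (21 + 14 + 12 + 12 + 18 + 13 + 16 + 14 + 16 + 10 + 10 + 14 + 13 + 16 + 12 + 20 + 10 + 15) / 18 = 256 / 18 = 14.2222
UCL = c̄ + 3√c̄ = 14.2222 + 3 × √14.2222 = 14.2222 + 3 × 3.7712 = 25.5359

25.54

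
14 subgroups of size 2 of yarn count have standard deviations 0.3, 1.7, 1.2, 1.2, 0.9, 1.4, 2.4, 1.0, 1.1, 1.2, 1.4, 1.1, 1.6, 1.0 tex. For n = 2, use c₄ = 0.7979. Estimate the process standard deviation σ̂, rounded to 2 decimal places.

s̄ = (0.3 + 1.7 + 1.2 + 1.2 + 0.9 + 1.4 + 2.4 + 1.0 + 1.1 + 1.2 + 1.4 + 1.1 + 1.6 + 1.0) / 14 = 1.2500
σ̂ = s̄ / c₄ = 1.2500 / 0.7979 = 1.5666

1.57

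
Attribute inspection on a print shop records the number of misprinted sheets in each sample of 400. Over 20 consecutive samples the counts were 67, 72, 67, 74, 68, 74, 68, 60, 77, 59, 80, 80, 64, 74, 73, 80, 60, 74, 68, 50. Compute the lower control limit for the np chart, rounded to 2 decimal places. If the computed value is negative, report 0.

46.72

p̄ = Σdᵢ / (k·n) = 1389 / (20 × 400) = 0.17363
LCL = np̄ − 3·√(np̄(1−p̄)) = 69.4500 − 3 × 7.5757 = 46.7228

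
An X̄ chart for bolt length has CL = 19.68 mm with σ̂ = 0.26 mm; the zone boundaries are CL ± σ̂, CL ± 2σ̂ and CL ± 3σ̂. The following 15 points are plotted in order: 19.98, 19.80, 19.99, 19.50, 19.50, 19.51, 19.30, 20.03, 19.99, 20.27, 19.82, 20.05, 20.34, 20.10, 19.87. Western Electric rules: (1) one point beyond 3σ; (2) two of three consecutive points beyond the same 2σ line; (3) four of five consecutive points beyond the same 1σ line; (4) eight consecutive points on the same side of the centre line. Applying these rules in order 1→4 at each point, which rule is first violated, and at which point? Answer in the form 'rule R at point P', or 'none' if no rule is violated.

Zone of each point (C = within 1σ̂, B = 1σ̂–2σ̂, A = 2σ̂–3σ̂, * = beyond 3σ̂; sign = side of CL): 1:+B, 2:+C, 3:+B, 4:-C, 5:-C, 6:-C, 7:-B, 8:+B, 9:+B, 10:+A, 11:+C, 12:+B, 13:+A, 14:+B, 15:+C
Rule 3 (four of five consecutive points beyond the same 1σ limit) is satisfied at point 12.

rule 3 at point 12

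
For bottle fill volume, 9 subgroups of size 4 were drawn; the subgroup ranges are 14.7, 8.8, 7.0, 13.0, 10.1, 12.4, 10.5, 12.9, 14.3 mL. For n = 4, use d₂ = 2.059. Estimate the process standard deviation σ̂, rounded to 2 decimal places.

5.60

R̄ = (14.7 + 8.8 + 7.0 + 13.0 + 10.1 + 12.4 + 10.5 + 12.9 + 14.3) / 9 = 11.5222
σ̂ = R̄ / d₂ = 11.5222 / 2.059 = 5.5960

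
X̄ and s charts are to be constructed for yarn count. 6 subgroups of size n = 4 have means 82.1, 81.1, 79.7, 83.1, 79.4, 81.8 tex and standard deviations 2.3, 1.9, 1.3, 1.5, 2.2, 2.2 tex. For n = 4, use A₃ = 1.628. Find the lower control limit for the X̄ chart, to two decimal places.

X̄̄ = (82.1 + 81.1 + 79.7 + 83.1 + 79.4 + 81.8) / 6 = 81.2000
s̄ = (2.3 + 1.9 + 1.3 + 1.5 + 2.2 + 2.2) / 6 = 1.9000
LCL = X̄̄ − A₃·s̄ = 81.2000 − 1.628 × 1.9000 = 78.1068

78.11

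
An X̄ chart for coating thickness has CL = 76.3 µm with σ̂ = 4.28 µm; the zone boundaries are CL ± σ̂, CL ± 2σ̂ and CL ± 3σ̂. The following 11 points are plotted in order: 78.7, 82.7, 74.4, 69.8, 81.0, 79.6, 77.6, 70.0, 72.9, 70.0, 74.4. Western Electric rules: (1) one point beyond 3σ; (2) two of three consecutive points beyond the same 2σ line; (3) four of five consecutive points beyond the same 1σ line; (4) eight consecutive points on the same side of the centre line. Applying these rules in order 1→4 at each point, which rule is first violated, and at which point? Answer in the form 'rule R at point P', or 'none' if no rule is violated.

none

Zone of each point (C = within 1σ̂, B = 1σ̂–2σ̂, A = 2σ̂–3σ̂, * = beyond 3σ̂; sign = side of CL): 1:+C, 2:+B, 3:-C, 4:-B, 5:+B, 6:+C, 7:+C, 8:-B, 9:-C, 10:-B, 11:-C
No rule fires across all 11 points.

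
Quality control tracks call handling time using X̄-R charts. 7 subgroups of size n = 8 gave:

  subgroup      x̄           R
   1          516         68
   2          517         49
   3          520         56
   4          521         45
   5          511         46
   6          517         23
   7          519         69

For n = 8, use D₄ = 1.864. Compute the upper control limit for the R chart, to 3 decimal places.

R̄ = (68 + 49 + 56 + 45 + 46 + 23 + 69) / 7 = 356.0000 / 7 = 50.8571
UCL_R = D₄·R̄ = 1.864 × 50.8571 = 94.7977

94.798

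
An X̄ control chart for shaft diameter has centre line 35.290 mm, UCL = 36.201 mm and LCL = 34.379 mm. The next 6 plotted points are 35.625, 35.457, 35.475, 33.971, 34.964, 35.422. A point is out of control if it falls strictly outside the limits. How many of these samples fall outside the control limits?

1

Compare each point to [34.379, 36.201]: sample 4 = 33.971 < LCL.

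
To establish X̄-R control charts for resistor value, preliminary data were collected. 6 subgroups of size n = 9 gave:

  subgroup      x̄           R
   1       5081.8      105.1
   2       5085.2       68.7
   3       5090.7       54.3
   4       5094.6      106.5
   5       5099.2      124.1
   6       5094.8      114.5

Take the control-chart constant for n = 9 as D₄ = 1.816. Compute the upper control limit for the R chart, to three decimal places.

173.489

R̄ = (105.1 + 68.7 + 54.3 + 106.5 + 124.1 + 114.5) / 6 = 573.2000 / 6 = 95.5333
UCL_R = D₄·R̄ = 1.816 × 95.5333 = 173.4885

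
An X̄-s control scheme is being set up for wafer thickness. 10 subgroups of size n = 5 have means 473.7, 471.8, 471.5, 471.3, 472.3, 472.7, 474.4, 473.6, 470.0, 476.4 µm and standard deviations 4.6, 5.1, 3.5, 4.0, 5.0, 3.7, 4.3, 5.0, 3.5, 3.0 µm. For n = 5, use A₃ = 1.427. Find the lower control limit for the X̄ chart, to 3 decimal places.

X̄̄ = (473.7 + 471.8 + 471.5 + 471.3 + 472.3 + 472.7 + 474.4 + 473.6 + 470.0 + 476.4) / 10 = 472.7700
s̄ = (4.6 + 5.1 + 3.5 + 4.0 + 5.0 + 3.7 + 4.3 + 5.0 + 3.5 + 3.0) / 10 = 4.1700
LCL = X̄̄ − A₃·s̄ = 472.7700 − 1.427 × 4.1700 = 466.8194

466.819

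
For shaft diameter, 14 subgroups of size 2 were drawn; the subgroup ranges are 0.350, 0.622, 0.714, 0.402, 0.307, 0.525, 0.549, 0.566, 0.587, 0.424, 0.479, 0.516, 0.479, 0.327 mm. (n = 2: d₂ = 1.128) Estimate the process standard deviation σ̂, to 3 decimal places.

0.434

R̄ = (0.350 + 0.622 + 0.714 + 0.402 + 0.307 + 0.525 + 0.549 + 0.566 + 0.587 + 0.424 + 0.479 + 0.516 + 0.479 + 0.327) / 14 = 0.4891
σ̂ = R̄ / d₂ = 0.4891 / 1.128 = 0.4336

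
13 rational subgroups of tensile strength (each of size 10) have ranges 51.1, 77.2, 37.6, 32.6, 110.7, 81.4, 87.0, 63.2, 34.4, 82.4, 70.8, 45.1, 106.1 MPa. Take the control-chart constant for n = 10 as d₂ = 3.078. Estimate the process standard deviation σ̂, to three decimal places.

21.982

R̄ = (51.1 + 77.2 + 37.6 + 32.6 + 110.7 + 81.4 + 87.0 + 63.2 + 34.4 + 82.4 + 70.8 + 45.1 + 106.1) / 13 = 67.6615
σ̂ = R̄ / d₂ = 67.6615 / 3.078 = 21.9823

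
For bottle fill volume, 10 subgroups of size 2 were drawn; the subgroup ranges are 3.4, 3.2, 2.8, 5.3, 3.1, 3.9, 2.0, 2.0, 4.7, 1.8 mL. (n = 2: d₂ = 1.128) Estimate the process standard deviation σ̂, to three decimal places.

R̄ = (3.4 + 3.2 + 2.8 + 5.3 + 3.1 + 3.9 + 2.0 + 2.0 + 4.7 + 1.8) / 10 = 3.2200
σ̂ = R̄ / d₂ = 3.2200 / 1.128 = 2.8546

2.855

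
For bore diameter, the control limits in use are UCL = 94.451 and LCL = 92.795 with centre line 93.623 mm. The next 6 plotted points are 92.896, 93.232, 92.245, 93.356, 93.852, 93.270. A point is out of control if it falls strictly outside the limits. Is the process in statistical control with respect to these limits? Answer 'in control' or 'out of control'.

out of control

Compare each point to [92.795, 94.451]: sample 3 = 92.245 < LCL.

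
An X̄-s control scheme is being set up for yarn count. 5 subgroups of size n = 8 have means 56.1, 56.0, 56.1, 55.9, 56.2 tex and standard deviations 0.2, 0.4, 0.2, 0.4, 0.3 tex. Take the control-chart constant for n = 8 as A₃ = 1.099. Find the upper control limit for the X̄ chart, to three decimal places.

X̄̄ = (56.1 + 56.0 + 56.1 + 55.9 + 56.2) / 5 = 56.0600
s̄ = (0.2 + 0.4 + 0.2 + 0.4 + 0.3) / 5 = 0.3000
UCL = X̄̄ + A₃·s̄ = 56.0600 + 1.099 × 0.3000 = 56.3897

56.390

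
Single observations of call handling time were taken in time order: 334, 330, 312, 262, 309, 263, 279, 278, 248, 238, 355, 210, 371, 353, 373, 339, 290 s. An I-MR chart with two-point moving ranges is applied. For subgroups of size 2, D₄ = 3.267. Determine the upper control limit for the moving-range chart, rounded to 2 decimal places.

156.41

Moving ranges: 4, 18, 50, 47, 46, 16, 1, 30, 10, 117, 145, 161, 18, 20, 34, 49; M̄R̄ = 766.0000 / 16 = 47.8750
UCL_MR = D₄·M̄R̄ = 3.267 × 47.8750 = 156.4076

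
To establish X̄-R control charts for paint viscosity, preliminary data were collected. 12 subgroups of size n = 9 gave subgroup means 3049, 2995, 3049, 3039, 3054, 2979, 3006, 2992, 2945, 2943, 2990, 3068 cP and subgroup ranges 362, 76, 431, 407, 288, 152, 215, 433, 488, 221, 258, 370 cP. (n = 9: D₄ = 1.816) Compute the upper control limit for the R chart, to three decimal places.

560.085

R̄ = (362 + 76 + 431 + 407 + 288 + 152 + 215 + 433 + 488 + 221 + 258 + 370) / 12 = 3701.0000 / 12 = 308.4167
UCL_R = D₄·R̄ = 1.816 × 308.4167 = 560.0847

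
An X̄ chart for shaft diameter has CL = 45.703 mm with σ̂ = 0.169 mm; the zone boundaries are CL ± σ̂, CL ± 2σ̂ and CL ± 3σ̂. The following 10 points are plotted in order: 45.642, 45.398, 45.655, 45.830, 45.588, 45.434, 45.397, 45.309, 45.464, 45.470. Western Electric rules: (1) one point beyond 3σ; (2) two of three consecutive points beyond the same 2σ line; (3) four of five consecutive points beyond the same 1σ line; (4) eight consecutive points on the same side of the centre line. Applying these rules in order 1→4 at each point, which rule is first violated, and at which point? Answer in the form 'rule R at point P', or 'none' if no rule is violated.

rule 3 at point 9

Zone of each point (C = within 1σ̂, B = 1σ̂–2σ̂, A = 2σ̂–3σ̂, * = beyond 3σ̂; sign = side of CL): 1:-C, 2:-B, 3:-C, 4:+C, 5:-C, 6:-B, 7:-B, 8:-A, 9:-B, 10:-B
Rule 3 (four of five consecutive points beyond the same 1σ limit) is satisfied at point 9.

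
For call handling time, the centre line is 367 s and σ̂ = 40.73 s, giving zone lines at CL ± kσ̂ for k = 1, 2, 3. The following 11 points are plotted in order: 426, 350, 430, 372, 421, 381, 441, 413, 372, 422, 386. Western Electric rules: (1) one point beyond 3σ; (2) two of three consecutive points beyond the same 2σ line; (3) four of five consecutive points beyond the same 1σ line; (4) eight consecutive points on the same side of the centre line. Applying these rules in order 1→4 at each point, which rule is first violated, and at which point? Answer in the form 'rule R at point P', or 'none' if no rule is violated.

Zone of each point (C = within 1σ̂, B = 1σ̂–2σ̂, A = 2σ̂–3σ̂, * = beyond 3σ̂; sign = side of CL): 1:+B, 2:-C, 3:+B, 4:+C, 5:+B, 6:+C, 7:+B, 8:+B, 9:+C, 10:+B, 11:+C
Rule 4 (eight consecutive points on the same side of the centre line) is satisfied at point 10.

rule 4 at point 10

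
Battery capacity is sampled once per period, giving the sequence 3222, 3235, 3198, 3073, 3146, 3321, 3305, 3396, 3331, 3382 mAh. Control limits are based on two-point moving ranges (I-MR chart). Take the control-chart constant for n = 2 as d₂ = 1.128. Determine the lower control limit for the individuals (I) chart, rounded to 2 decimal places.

3070.00

X̄ = (3222 + 3235 + 3198 + 3073 + 3146 + 3321 + 3305 + 3396 + 3331 + 3382) / 10 = 3260.9000
Moving ranges: 13, 37, 125, 73, 175, 16, 91, 65, 51; M̄R̄ = 646.0000 / 9 = 71.7778
LCL = X̄ − 3·M̄R̄/d₂ = 3260.9000 − 3 × 71.7778 / 1.128 = 3070.0017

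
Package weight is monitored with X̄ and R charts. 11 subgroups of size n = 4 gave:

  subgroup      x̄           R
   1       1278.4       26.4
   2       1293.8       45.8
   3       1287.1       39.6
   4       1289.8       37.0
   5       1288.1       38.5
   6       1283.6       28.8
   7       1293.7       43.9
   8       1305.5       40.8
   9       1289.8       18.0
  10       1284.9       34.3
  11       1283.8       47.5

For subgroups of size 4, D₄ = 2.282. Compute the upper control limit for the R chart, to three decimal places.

R̄ = (26.4 + 45.8 + 39.6 + 37.0 + 38.5 + 28.8 + 43.9 + 40.8 + 18.0 + 34.3 + 47.5) / 11 = 400.6000 / 11 = 36.4182
UCL_R = D₄·R̄ = 2.282 × 36.4182 = 83.1063

83.106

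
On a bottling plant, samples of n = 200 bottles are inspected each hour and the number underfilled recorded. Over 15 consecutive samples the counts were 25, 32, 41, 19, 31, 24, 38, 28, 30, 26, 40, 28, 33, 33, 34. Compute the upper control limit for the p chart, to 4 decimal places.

p̄ = Σdᵢ / (k·n) = 462 / (15 × 200) = 0.15400
UCL = p̄ + 3·√(p̄(1−p̄)/n) = 0.15400 + 3 × √(0.15400×0.84600/200) = 0.15400 + 3 × 0.02552 = 0.23057

0.2306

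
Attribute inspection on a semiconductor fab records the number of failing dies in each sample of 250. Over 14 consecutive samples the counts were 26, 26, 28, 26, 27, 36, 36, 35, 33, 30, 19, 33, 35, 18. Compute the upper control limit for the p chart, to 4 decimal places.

p̄ = Σdᵢ / (k·n) = 408 / (14 × 250) = 0.11657
UCL = p̄ + 3·√(p̄(1−p̄)/n) = 0.11657 + 3 × √(0.11657×0.88343/250) = 0.11657 + 3 × 0.02030 = 0.17746

0.1775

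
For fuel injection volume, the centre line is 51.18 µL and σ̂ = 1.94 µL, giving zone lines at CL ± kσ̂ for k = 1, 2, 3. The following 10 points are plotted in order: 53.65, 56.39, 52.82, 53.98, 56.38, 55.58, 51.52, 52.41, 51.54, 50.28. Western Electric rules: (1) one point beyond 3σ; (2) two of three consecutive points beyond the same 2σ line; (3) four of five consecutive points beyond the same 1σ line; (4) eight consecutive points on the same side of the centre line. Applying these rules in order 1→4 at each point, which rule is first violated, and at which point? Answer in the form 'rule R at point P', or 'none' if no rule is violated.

Zone of each point (C = within 1σ̂, B = 1σ̂–2σ̂, A = 2σ̂–3σ̂, * = beyond 3σ̂; sign = side of CL): 1:+B, 2:+A, 3:+C, 4:+B, 5:+A, 6:+A, 7:+C, 8:+C, 9:+C, 10:-C
Rule 3 (four of five consecutive points beyond the same 1σ limit) is satisfied at point 5.

rule 3 at point 5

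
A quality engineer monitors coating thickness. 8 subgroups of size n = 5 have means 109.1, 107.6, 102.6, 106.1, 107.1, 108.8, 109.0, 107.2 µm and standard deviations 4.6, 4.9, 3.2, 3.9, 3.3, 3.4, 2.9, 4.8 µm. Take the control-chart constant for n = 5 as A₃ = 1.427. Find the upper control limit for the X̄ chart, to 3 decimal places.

X̄̄ = (109.1 + 107.6 + 102.6 + 106.1 + 107.1 + 108.8 + 109.0 + 107.2) / 8 = 107.1875
s̄ = (4.6 + 4.9 + 3.2 + 3.9 + 3.3 + 3.4 + 2.9 + 4.8) / 8 = 3.8750
UCL = X̄̄ + A₃·s̄ = 107.1875 + 1.427 × 3.8750 = 112.7171

112.717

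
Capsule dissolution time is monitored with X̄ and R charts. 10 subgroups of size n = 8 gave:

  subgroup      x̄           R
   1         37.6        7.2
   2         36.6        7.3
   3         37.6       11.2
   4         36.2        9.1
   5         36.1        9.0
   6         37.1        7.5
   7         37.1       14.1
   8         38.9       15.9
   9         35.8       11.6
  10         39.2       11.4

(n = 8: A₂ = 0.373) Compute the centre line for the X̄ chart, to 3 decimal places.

37.220

X̄̄ = (37.6 + 36.6 + 37.6 + 36.2 + 36.1 + 37.1 + 37.1 + 38.9 + 35.8 + 39.2) / 10 = 372.2000 / 10 = 37.2200
CL = X̄̄ = 37.2200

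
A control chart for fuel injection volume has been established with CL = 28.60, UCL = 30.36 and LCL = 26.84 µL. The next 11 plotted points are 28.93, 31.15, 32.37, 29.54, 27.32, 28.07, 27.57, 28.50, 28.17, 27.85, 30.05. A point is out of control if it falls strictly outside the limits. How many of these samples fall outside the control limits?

Compare each point to [26.84, 30.36]: sample 2 = 31.15 > UCL; sample 3 = 32.37 > UCL.

2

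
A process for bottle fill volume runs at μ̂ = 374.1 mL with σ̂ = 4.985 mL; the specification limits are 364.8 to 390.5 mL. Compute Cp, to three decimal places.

0.859

Cp = (USL − LSL) / (6σ̂) = (390.5 − 364.8) / (6 × 4.985) = 25.7000 / 29.9100 = 0.8592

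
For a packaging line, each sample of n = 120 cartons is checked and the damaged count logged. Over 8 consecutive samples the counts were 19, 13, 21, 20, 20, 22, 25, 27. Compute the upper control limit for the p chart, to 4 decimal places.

p̄ = Σdᵢ / (k·n) = 167 / (8 × 120) = 0.17396
UCL = p̄ + 3·√(p̄(1−p̄)/n) = 0.17396 + 3 × √(0.17396×0.82604/120) = 0.17396 + 3 × 0.03460 = 0.27777

0.2778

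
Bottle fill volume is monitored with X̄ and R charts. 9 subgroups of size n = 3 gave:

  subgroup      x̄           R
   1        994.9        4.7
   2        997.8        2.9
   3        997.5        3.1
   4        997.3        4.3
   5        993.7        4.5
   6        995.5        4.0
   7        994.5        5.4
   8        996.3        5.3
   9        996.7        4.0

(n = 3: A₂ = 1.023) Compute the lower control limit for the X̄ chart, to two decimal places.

X̄̄ = (994.9 + 997.8 + 997.5 + 997.3 + 993.7 + 995.5 + 994.5 + 996.3 + 996.7) / 9 = 8964.2000 / 9 = 996.0222
R̄ = (4.7 + 2.9 + 3.1 + 4.3 + 4.5 + 4.0 + 5.4 + 5.3 + 4.0) / 9 = 38.2000 / 9 = 4.2444
LCL = X̄̄ − A₂·R̄ = 996.0222 − 1.023 × 4.2444 = 991.6802

991.68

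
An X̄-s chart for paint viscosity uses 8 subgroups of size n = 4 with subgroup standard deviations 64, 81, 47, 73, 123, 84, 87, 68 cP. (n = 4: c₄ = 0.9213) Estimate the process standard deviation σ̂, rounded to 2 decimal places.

s̄ = (64 + 81 + 47 + 73 + 123 + 84 + 87 + 68) / 8 = 78.3750
σ̂ = s̄ / c₄ = 78.3750 / 0.9213 = 85.0700

85.07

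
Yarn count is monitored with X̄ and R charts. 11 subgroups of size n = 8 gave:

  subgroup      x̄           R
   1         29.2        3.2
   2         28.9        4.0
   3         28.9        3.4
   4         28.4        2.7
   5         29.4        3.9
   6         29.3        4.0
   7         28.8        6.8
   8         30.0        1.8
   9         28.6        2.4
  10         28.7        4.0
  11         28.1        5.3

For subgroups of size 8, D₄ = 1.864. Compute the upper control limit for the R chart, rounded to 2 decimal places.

7.03

R̄ = (3.2 + 4.0 + 3.4 + 2.7 + 3.9 + 4.0 + 6.8 + 1.8 + 2.4 + 4.0 + 5.3) / 11 = 41.5000 / 11 = 3.7727
UCL_R = D₄·R̄ = 1.864 × 3.7727 = 7.0324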